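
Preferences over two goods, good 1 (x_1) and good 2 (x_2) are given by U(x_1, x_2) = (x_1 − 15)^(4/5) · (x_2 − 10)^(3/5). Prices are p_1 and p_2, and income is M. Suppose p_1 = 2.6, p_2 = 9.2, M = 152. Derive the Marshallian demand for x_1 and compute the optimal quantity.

MRS = (4/3)·(x_2−10)/(x_1−15). Tangency with p_1/p_2 gives x_2−10 = (3/4)·(p_1/p_2)·(x_1−15).
After buying the subsistence bundle (15, 10), a share 4/7 of the remaining income goes to x_1: x_1* = 15 + 4/7·(M − 15p_1 − 10p_2)/p_1.
Discretionary income = 152 − 15·2.6 − 10·9.2 = 21; x_1* = 15 + 4/7·21/2.6 = 19.6154.

x_1* = 19.6154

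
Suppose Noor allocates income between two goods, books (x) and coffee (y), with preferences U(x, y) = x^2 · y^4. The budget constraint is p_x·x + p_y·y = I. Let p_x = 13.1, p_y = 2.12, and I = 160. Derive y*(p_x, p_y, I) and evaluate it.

y* = 50.3145

MU_x/MU_y = (2·y)/(4·x); tangency sets this equal to p_x/p_y.
Rearranging, p_y·y = 2·p_x·x. Substituting into the budget gives p_x·x·(1 + 2) = I.
Demand: x*(p_x,p_y,I) = 1/3·I/p_x and y* = 2/3·I/p_y.
At p_x=13.1, p_y=2.12, I=160: y* = 2/3·160/2.12 = 50.3145.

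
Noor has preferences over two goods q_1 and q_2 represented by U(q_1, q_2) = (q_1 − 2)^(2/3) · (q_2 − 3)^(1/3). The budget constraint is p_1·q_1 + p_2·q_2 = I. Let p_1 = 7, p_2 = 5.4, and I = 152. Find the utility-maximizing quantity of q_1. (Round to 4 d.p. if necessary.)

This is Cobb-Douglas in (q_1−2, q_2−3): tangency gives 2/3·p_2·(q_2−3) = 1/3·p_1·(q_1−2).
Substituting into the budget: q_1* = 2 + 2/3·(I − 2·p_1 − 3·p_2)/p_1, and q_2* = 3 + 1/3·(…)/p_2.
Discretionary income = 152 − 2·7 − 3·5.4 = 121.8; q_1* = 2 + 2/3·121.8/7 = 13.6.

q_1* = 13.6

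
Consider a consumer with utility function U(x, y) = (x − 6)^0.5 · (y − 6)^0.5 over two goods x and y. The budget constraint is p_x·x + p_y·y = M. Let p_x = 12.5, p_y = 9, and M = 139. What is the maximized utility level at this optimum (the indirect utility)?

V = 0.4714

Discretionary income = 139 − 6·12.5 − 6·9 = 10; x* = 6 + 0.5·10/12.5 = 6.4; y* = 6 + 0.5·10/9 = 6.5556.
Utility at the optimum: U(6.4, 6.5556) = 0.4714.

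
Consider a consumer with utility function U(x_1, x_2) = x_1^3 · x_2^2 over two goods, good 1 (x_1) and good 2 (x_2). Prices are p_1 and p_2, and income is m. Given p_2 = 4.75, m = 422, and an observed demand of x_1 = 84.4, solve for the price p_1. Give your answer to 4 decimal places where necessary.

MU_x_1/MU_x_2 = (3·x_2)/(2·x_1); tangency sets this equal to p_1/p_2.
So 3·p_2·x_2 = 2·p_1·x_1; combined with the budget, a share 0.6 of income goes to x_1.
Demand: x_1*(p_1,p_2,m) = 0.6·m/p_1 and x_2* = 0.4·m/p_2.
Set x_1* = 84.4 in the demand function and solve for p_1: p_1 = 3.

p_1 = 3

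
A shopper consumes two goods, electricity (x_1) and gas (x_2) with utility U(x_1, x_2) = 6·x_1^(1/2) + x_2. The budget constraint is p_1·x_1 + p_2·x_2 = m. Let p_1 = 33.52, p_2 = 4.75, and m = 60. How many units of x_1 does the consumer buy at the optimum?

x_1* = 0.1807

MU_x_1 = 3/√x_1, MU_x_2 = 1. Tangency: 3/√x_1 = p_1/p_2.
Solve: √x_1 = 3·p_2/p_1, so x_1*(p_1,p_2) = (3·p_2/p_1)², and x_2* = (m − p_1·x_1*)/p_2.
Plugging in: x_1* = (3·4.75/33.52)² = 0.1807.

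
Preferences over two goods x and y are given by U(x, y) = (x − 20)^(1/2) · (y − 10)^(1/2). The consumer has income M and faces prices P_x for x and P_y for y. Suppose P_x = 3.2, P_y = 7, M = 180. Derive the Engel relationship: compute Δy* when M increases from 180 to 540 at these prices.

Δy* = 25.7143

This is Cobb-Douglas in (x−20, y−10): tangency gives 0.5·P_y·(y−10) = 0.5·P_x·(x−20).
After buying the subsistence bundle (20, 10), a share 0.5 of the remaining income goes to x: x* = 20 + 0.5·(M − 20P_x − 10P_y)/P_x.
Discretionary income = 180 − 20·3.2 − 10·7 = 46; y* = 10 + 0.5·46/7 = 13.2857.
At M' = 540: y* = 39. Change: 39 − 13.2857 = 25.7143.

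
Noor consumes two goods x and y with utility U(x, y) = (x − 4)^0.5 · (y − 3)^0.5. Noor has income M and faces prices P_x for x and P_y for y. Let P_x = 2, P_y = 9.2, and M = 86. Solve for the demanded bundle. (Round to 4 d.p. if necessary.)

x* = 16.6, y* = 5.7391

Let x' = x−4, y' = y−3. MRS = y'/x' = P_x/P_y.
After buying the subsistence bundle (4, 3), a share 0.5 of the remaining income goes to x: x* = 4 + 0.5·(M − 4P_x − 3P_y)/P_x.
Discretionary income = 86 − 4·2 − 3·9.2 = 50.4; x* = 4 + 0.5·50.4/2 = 16.6; y* = 3 + 0.5·50.4/9.2 = 5.7391.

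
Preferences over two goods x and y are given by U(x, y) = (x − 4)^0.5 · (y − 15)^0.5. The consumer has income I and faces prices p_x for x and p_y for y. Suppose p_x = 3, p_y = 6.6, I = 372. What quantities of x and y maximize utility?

x* = 47.5, y* = 34.7727

MRS = (y−15)/(x−4). Tangency with p_x/p_y gives y−15 = (p_x/p_y)·(x−4).
After buying the subsistence bundle (4, 15), a share 0.5 of the remaining income goes to x: x* = 4 + 0.5·(I − 4p_x − 15p_y)/p_x.
Discretionary income = 372 − 4·3 − 15·6.6 = 261; x* = 4 + 0.5·261/3 = 47.5; y* = 15 + 0.5·261/6.6 = 34.7727.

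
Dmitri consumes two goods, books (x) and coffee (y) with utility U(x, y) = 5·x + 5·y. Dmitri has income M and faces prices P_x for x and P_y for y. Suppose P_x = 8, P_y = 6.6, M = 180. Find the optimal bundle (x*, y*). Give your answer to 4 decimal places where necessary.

x* = 0, y* = 27.2727

Perfect substitutes: compare marginal utility per dollar. 5/P_x vs 5/P_y → 0.625 vs 0.7576.
y gives more utility per dollar, so spend all income on y: y* = M/P_y, x* = 0.
Numerically: x* = 0, y* = 27.2727.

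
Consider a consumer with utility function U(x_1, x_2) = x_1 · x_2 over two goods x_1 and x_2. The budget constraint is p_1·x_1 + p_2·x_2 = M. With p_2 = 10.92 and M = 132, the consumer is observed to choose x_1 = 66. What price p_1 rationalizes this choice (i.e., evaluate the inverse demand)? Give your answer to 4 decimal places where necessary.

MU_x_1/MU_x_2 = (x_2)/(x_1); tangency sets this equal to p_1/p_2.
So p_2·x_2 = p_1·x_1; combined with the budget, a share 0.5 of income goes to x_1.
Demand: x_1*(p_1,p_2,M) = 0.5·M/p_1 and x_2* = 0.5·M/p_2.
Set x_1* = 66 in the demand function and solve for p_1: p_1 = 1.

p_1 = 1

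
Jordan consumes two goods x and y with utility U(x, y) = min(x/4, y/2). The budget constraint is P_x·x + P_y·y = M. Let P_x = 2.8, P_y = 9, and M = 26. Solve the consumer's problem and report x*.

x* = 3.5616

With perfect complements, no substitution: consume in ratio x:y = 4:2.
Budget: P_x·x + P_y·(1/2)·x = M, so (4·P_x + 2·P_y)·x = 4·M.
Demand: x*(P_x,P_y,M) = 4·M/(4·P_x + 2·P_y), y* = 2·M/(4·P_x + 2·P_y).
Here 4·2.8 + 2·9 = 29.2, giving x* = 3.5616.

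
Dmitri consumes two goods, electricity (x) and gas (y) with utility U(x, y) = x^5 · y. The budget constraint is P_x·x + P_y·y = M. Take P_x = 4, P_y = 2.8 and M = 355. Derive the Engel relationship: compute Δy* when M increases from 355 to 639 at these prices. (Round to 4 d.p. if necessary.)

Δy* = 16.9048

Demand: x*(P_x,P_y,M) = 5/6·M/P_x and y* = 1/6·M/P_y.
At P_x=4, P_y=2.8, M=355: y* = 1/6·355/2.8 = 21.131.
At M' = 639: y* = 38.0357. Change: 38.0357 − 21.131 = 16.9048.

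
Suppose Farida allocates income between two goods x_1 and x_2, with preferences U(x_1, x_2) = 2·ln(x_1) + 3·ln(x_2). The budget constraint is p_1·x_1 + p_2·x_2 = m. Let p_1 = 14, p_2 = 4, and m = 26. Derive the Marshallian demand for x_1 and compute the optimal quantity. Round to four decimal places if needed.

Tangency: MRS = (2/3)·x_2/x_1 = p_1/p_2.
Rearranging, p_2·x_2 = (3/2)·p_1·x_1. Substituting into the budget gives p_1·x_1·(1 + (3/2)) = m.
Demand: x_1*(p_1,p_2,m) = 0.4·m/p_1 and x_2* = 0.6·m/p_2.
At p_1=14, p_2=4, m=26: x_1* = 0.4·26/14 = 0.7429.

x_1* = 0.7429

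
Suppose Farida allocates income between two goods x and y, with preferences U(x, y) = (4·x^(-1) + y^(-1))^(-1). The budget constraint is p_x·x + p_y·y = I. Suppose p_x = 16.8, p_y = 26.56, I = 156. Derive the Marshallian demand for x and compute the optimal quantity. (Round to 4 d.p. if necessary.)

x* = 5.7014

MU_x ∝ 4·x^(-2), MU_y ∝ y^(-2), so MRS = 4·(y/x)^(2) = p_x/p_y.
Solve for the ratio: y/x = [(1/4)·p_x/p_y]^(0.5).
Substitute y = (y/x)·x into the budget: x* = I/(p_x + p_y·(y/x)).
Numerically y/x = 0.397659, so x* = 156/(16.8 + 26.56·0.397659) = 5.7014.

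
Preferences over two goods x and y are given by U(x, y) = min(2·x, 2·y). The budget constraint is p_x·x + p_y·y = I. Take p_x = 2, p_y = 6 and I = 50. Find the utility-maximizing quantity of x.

Leontief preferences: the optimum is at the kink where x/2 = y/2, i.e. y = x.
Budget: p_x·x + p_y·x = I, so (2·p_x + 2·p_y)·x = 2·I.
Demand: x*(p_x,p_y,I) = 2·I/(2·p_x + 2·p_y), y* = 2·I/(2·p_x + 2·p_y).
Here 2·2 + 2·6 = 16, giving x* = 6.25.

x* = 6.25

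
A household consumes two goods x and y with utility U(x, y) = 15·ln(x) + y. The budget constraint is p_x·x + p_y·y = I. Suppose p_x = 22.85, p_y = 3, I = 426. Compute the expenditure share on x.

share on x = 0.1056

MU_x = 15/x, MU_y = 1. Tangency: 15/x = p_x/p_y.
So x*(p_x,p_y) = 15·p_y/p_x, independent of income; and y* = (I − 15·p_y)/p_y.
At the given prices: x* = 15·3/22.85 = 1.9694, and y* = 127.
Expenditure on x: 22.85·1.9694 = 45; share = 0.1056.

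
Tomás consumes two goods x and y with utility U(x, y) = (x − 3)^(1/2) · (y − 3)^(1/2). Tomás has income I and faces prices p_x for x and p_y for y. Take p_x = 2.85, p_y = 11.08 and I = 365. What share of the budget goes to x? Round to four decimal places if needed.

share on x = 0.4662

This is Cobb-Douglas in (x−3, y−3): tangency gives 0.5·p_y·(y−3) = 0.5·p_x·(x−3).
After buying the subsistence bundle (3, 3), a share 0.5 of the remaining income goes to x: x* = 3 + 0.5·(I − 3p_x − 3p_y)/p_x.
Discretionary income = 365 − 3·2.85 − 3·11.08 = 323.21; x* = 3 + 0.5·323.21/2.85 = 59.7035; y* = 3 + 0.5·323.21/11.08 = 17.5853.
Expenditure on x: 2.85·59.7035 = 170.155; share = 0.4662.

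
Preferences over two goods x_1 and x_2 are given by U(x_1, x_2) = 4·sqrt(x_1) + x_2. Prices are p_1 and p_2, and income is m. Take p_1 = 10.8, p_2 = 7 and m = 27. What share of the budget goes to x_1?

MU_x_1 = 2/√x_1, MU_x_2 = 1. Tangency: 2/√x_1 = p_1/p_2.
Thus x_1* = (2·p_2/p_1)² — independent of m — with the rest of income spent on x_2.
Plugging in: x_1* = (2·7/10.8)² = 1.6804, x_2* = 1.2646.
Expenditure on x_1: 10.8·1.6804 = 18.1481; share = 0.6722.

share on x_1 = 0.6722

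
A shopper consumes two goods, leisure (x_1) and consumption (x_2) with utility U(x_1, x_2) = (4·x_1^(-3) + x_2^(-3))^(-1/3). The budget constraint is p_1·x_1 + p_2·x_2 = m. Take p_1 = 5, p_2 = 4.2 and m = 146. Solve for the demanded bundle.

x_1* = 18.0199, x_2* = 13.3097

MRS = MU_x_1/MU_x_2 = 4·(x_2/x_1)^(4). Set equal to p_1/p_2.
Hence x_2/x_1 = ((1/4)·p_1/p_2)^(1/(4)), i.e. raised to the 0.25 power.
With the ratio pinned down, the budget gives x_1* = m/(p_1 + p_2·(x_2/x_1)) and x_2* = (x_2/x_1)·x_1*.
Numerically x_2/x_1 = 0.73861, so x_1* = 146/(5 + 4.2·0.73861) = 18.0199 and x_2* = 0.73861·18.0199 = 13.3097.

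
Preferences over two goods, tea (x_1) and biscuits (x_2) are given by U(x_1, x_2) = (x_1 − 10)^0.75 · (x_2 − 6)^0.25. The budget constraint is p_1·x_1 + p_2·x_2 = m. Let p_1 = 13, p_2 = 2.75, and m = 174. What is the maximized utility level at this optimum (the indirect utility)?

V = 1.7776

This is Cobb-Douglas in (x_1−10, x_2−6): tangency gives 0.75·p_2·(x_2−6) = 0.25·p_1·(x_1−10).
Substituting into the budget: x_1* = 10 + 0.75·(m − 10·p_1 − 6·p_2)/p_1, and x_2* = 6 + 0.25·(…)/p_2.
Discretionary income = 174 − 10·13 − 6·2.75 = 27.5; x_1* = 10 + 0.75·27.5/13 = 11.5865; x_2* = 6 + 0.25·27.5/2.75 = 8.5.
Utility at the optimum: U(11.5865, 8.5) = 1.7776.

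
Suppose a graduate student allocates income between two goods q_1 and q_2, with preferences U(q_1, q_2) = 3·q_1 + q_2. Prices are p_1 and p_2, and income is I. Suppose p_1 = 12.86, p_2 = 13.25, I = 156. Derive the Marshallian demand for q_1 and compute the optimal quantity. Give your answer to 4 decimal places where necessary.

q_1* = 12.1306

Linear utility — the consumer picks whichever good has higher MU/price: 3/12.86 = 0.2333 vs 1/13.25 = 0.0755.
q_1 gives more utility per dollar, so spend all income on q_1: q_1* = I/p_1, q_2* = 0.
Numerically: q_1* = 12.1306, q_2* = 0.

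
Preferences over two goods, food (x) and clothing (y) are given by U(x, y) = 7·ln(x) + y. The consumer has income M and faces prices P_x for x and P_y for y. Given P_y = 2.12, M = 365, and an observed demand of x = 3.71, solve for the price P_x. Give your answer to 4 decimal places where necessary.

P_x = 4

MU_x = 7/x, MU_y = 1. Tangency: 7/x = P_x/P_y.
So x*(P_x,P_y) = 7·P_y/P_x, independent of income; and y* = (M − 7·P_y)/P_y.
Set x* = 3.71 in the demand function and solve for P_x: P_x = 4.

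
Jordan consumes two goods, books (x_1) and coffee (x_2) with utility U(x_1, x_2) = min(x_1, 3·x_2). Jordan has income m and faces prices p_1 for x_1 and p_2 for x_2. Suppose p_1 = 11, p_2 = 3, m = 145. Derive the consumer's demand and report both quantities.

x_1* = 12.0833, x_2* = 4.0278

Leontief preferences: the optimum is at the kink where x_1/3 = x_2/1, i.e. x_2 = (1/3)·x_1.
Budget: p_1·x_1 + p_2·(1/3)·x_1 = m, so (3·p_1 + p_2)·x_1 = 3·m.
Demand: x_1*(p_1,p_2,m) = 3·m/(3·p_1 + p_2), x_2* = m/(3·p_1 + p_2).
Here 3·11 + 3 = 36, giving x_1* = 12.0833 and x_2* = 4.0278.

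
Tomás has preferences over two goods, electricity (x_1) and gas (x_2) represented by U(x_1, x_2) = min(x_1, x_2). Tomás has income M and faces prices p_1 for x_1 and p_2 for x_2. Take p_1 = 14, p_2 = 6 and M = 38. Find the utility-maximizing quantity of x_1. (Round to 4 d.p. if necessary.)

Leontief preferences: the optimum is at the kink where x_1/1 = x_2/1, i.e. x_2 = x_1.
Budget: p_1·x_1 + p_2·x_1 = M, so (p_1 + p_2)·x_1 = M.
Demand: x_1*(p_1,p_2,M) = M/(p_1 + p_2), x_2* = M/(p_1 + p_2).
Here 14 + 6 = 20, giving x_1* = 1.9.

x_1* = 1.9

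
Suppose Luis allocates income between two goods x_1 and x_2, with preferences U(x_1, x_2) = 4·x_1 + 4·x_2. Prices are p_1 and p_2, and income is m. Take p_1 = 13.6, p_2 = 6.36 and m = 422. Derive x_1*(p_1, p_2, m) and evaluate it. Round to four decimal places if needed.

x_1* = 0

x_2 gives more utility per dollar, so spend all income on x_2: x_2* = m/p_2, x_1* = 0.
Numerically: x_1* = 0, x_2* = 66.3522.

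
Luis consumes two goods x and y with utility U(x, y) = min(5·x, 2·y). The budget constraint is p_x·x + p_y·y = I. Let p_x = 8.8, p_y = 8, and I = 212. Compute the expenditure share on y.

Leontief preferences: the optimum is at the kink where x/2 = y/5, i.e. y = (5/2)·x.
Budget: p_x·x + p_y·(5/2)·x = I, so (2·p_x + 5·p_y)·x = 2·I.
Demand: x*(p_x,p_y,I) = 2·I/(2·p_x + 5·p_y), y* = 5·I/(2·p_x + 5·p_y).
Here 2·8.8 + 5·8 = 57.6, giving x* = 7.3611 and y* = 18.4028.
Expenditure on y: 8·18.4028 = 147.2222; share = 0.6944.

share on y = 0.6944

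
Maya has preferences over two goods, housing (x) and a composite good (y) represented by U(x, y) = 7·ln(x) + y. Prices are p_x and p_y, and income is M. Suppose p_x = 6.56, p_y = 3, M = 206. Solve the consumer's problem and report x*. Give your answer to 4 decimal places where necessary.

x* = 3.2012

So x*(p_x,p_y) = 7·p_y/p_x, independent of income; and y* = (M − 7·p_y)/p_y.
At the given prices: x* = 7·3/6.56 = 3.2012.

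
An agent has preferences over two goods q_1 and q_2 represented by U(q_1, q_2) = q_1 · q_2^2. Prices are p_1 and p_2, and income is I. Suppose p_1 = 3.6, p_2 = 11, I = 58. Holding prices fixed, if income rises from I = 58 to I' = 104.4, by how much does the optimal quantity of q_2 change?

Demand: q_1*(p_1,p_2,I) = 1/3·I/p_1 and q_2* = 2/3·I/p_2.
At p_1=3.6, p_2=11, I=58: q_2* = 2/3·58/11 = 3.5152.
At I' = 104.4: q_2* = 6.3273. Change: 6.3273 − 3.5152 = 2.8121.

Δq_2* = 2.8121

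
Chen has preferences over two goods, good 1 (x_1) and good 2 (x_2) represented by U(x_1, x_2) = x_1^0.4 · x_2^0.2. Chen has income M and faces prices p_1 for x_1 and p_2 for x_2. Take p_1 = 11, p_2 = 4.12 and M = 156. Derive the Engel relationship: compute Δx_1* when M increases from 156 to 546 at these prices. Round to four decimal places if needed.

MU_x_1/MU_x_2 = (0.4·x_2)/(0.2·x_1); tangency sets this equal to p_1/p_2.
So 0.4·p_2·x_2 = 0.2·p_1·x_1; combined with the budget, a share 2/3 of income goes to x_1.
Demand: x_1*(p_1,p_2,M) = 2/3·M/p_1 and x_2* = 1/3·M/p_2.
At p_1=11, p_2=4.12, M=156: x_1* = 2/3·156/11 = 9.4545.
At M' = 546: x_1* = 33.0909. Change: 33.0909 − 9.4545 = 23.6364.

Δx_1* = 23.6364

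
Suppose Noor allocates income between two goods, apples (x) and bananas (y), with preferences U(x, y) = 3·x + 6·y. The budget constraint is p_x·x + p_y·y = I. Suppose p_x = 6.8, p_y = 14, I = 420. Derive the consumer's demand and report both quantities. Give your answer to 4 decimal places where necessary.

x gives more utility per dollar, so spend all income on x: x* = I/p_x, y* = 0.
Numerically: x* = 61.7647, y* = 0.

x* = 61.7647, y* = 0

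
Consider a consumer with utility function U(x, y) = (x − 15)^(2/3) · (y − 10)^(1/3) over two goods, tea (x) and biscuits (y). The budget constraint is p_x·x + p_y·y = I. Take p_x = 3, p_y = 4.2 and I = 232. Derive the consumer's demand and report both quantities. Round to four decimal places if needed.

This is Cobb-Douglas in (x−15, y−10): tangency gives 2/3·p_y·(y−10) = 1/3·p_x·(x−15).
Substituting into the budget: x* = 15 + 2/3·(I − 15·p_x − 10·p_y)/p_x, and y* = 10 + 1/3·(…)/p_y.
Discretionary income = 232 − 15·3 − 10·4.2 = 145; x* = 15 + 2/3·145/3 = 47.2222; y* = 10 + 1/3·145/4.2 = 21.5079.

x* = 47.2222, y* = 21.5079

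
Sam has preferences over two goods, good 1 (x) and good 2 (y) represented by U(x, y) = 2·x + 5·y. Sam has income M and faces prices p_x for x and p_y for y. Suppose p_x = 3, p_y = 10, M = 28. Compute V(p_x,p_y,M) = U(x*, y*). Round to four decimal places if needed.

V = 18.6667

Linear utility — the consumer picks whichever good has higher MU/price: 2/3 = 0.6667 vs 5/10 = 0.5.
x gives more utility per dollar, so spend all income on x: x* = M/p_x, y* = 0.
Numerically: x* = 9.3333, y* = 0.
Utility at the optimum: U(9.3333, 0) = 18.6667.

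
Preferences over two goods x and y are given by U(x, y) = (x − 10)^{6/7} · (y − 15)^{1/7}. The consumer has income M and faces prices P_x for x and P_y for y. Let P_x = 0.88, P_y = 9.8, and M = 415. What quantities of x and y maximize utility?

MRS = 6·(y−15)/(x−10). Tangency with P_x/P_y gives y−15 = (1/6)·(P_x/P_y)·(x−10).
Substituting into the budget: x* = 10 + 6/7·(M − 10·P_x − 15·P_y)/P_x, and y* = 15 + 1/7·(…)/P_y.
Discretionary income = 415 − 10·0.88 − 15·9.8 = 259.2; x* = 10 + 6/7·259.2/0.88 = 262.4675; y* = 15 + 1/7·259.2/9.8 = 18.7784.

x* = 262.4675, y* = 18.7784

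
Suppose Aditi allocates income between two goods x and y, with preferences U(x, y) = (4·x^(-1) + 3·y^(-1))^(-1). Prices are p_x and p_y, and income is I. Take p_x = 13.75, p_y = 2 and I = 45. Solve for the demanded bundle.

From the CES first-order condition, (4/3)·(y/x)^(2) = p_x/p_y.
Hence y/x = ((3/4)·p_x/p_y)^(1/(2)), i.e. raised to the 0.5 power.
Substitute y = (y/x)·x into the budget: x* = I/(p_x + p_y·(y/x)).
Numerically y/x = 2.270738, so x* = 45/(13.75 + 2·2.270738) = 2.4602 and y* = 2.270738·2.4602 = 5.5864.

x* = 2.4602, y* = 5.5864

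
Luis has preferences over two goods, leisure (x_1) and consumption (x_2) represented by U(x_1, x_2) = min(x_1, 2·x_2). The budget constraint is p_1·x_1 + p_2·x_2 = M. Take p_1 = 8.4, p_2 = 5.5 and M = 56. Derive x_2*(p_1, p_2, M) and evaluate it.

x_2* = 2.5112

Leontief preferences: the optimum is at the kink where x_1/2 = x_2/1, i.e. x_2 = (1/2)·x_1.
Budget: p_1·x_1 + p_2·(1/2)·x_1 = M, so (2·p_1 + p_2)·x_1 = 2·M.
Demand: x_1*(p_1,p_2,M) = 2·M/(2·p_1 + p_2), x_2* = M/(2·p_1 + p_2).
Here 2·8.4 + 5.5 = 22.3, giving x_2* = 2.5112.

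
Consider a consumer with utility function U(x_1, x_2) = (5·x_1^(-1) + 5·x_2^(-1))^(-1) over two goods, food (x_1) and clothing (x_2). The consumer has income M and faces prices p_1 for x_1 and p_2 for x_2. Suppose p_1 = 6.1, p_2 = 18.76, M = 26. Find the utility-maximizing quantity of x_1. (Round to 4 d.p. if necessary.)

Substitute x_2 = (x_2/x_1)·x_1 into the budget: x_1* = M/(p_1 + p_2·(x_2/x_1)).
Numerically x_2/x_1 = 0.570228, so x_1* = 26/(6.1 + 18.76·0.570228) = 1.5479.

x_1* = 1.5479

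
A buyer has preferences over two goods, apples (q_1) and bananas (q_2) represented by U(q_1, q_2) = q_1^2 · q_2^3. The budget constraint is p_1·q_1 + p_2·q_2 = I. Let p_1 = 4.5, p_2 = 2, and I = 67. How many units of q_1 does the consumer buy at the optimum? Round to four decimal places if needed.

q_1* = 5.9556

MU_q_1/MU_q_2 = (2·q_2)/(3·q_1); tangency sets this equal to p_1/p_2.
Rearranging, p_2·q_2 = (3/2)·p_1·q_1. Substituting into the budget gives p_1·q_1·(1 + (3/2)) = I.
Demand: q_1*(p_1,p_2,I) = 0.4·I/p_1 and q_2* = 0.6·I/p_2.
At p_1=4.5, p_2=2, I=67: q_1* = 0.4·67/4.5 = 5.9556.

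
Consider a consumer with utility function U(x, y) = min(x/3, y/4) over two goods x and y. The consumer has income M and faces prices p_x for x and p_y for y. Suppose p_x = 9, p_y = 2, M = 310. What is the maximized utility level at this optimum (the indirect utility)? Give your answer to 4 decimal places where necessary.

V = 8.8571

Here 3·9 + 4·2 = 35, giving x* = 26.5714 and y* = 35.4286.
Utility at the optimum: U(26.5714, 35.4286) = 8.8571.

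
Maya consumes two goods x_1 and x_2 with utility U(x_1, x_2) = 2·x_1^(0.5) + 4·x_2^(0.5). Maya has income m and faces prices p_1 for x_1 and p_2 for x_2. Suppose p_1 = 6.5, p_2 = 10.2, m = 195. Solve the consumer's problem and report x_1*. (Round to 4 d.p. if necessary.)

x_1* = 8.453

Numerically x_2/x_1 = 1.624375, so x_1* = 195/(6.5 + 10.2·1.624375) = 8.453.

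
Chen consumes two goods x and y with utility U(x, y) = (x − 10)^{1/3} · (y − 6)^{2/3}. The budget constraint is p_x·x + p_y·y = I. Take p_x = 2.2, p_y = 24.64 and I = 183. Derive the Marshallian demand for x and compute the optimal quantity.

x* = 11.9939

Discretionary income = 183 − 10·2.2 − 6·24.64 = 13.16; x* = 10 + 1/3·13.16/2.2 = 11.9939.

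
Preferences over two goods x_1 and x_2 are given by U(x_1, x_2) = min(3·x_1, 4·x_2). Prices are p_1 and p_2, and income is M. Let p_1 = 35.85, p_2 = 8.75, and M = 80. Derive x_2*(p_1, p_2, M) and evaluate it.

x_2* = 1.4147

With perfect complements, no substitution: consume in ratio x_1:x_2 = 4:3.
Budget: p_1·x_1 + p_2·(3/4)·x_1 = M, so (4·p_1 + 3·p_2)·x_1 = 4·M.
Demand: x_1*(p_1,p_2,M) = 4·M/(4·p_1 + 3·p_2), x_2* = 3·M/(4·p_1 + 3·p_2).
Here 4·35.85 + 3·8.75 = 169.65, giving x_2* = 1.4147.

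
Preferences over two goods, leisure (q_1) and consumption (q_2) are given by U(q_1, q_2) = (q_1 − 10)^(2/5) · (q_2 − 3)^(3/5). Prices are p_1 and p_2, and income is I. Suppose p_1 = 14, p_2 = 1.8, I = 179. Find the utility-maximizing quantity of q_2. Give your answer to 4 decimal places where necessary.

q_2* = 14.2

This is Cobb-Douglas in (q_1−10, q_2−3): tangency gives 0.4·p_2·(q_2−3) = 0.6·p_1·(q_1−10).
After buying the subsistence bundle (10, 3), a share 0.4 of the remaining income goes to q_1: q_1* = 10 + 0.4·(I − 10p_1 − 3p_2)/p_1.
Discretionary income = 179 − 10·14 − 3·1.8 = 33.6; q_2* = 3 + 0.6·33.6/1.8 = 14.2.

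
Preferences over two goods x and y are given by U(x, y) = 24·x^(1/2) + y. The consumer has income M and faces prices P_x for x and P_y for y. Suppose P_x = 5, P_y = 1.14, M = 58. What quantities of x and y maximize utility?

Utility is quasi-linear in y; the FOC for x is 12/√x = P_x/P_y.
Thus x* = (12·P_y/P_x)² — independent of M — with the rest of income spent on y.
Plugging in: x* = (12·1.14/5)² = 7.4857, y* = 18.0452.

x* = 7.4857, y* = 18.0452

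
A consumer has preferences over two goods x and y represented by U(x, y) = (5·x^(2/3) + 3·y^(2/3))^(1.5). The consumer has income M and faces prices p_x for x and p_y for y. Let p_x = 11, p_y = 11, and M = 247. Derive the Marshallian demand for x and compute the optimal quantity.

Substitute y = (y/x)·x into the budget: x* = M/(p_x + p_y·(y/x)).
Numerically y/x = 0.216, so x* = 247/(11 + 11·0.216) = 18.4659.

x* = 18.4659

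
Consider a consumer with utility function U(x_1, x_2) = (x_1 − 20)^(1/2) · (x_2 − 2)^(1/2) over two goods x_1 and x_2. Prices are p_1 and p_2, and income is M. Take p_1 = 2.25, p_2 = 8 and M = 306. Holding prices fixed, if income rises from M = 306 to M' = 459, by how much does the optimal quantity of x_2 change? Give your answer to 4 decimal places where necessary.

MRS = (x_2−2)/(x_1−20). Tangency with p_1/p_2 gives x_2−2 = (p_1/p_2)·(x_1−20).
Substituting into the budget: x_1* = 20 + 0.5·(M − 20·p_1 − 2·p_2)/p_1, and x_2* = 2 + 0.5·(…)/p_2.
Discretionary income = 306 − 20·2.25 − 2·8 = 245; x_2* = 2 + 0.5·245/8 = 17.3125.
At M' = 459: x_2* = 26.875. Change: 26.875 − 17.3125 = 9.5625.

Δx_2* = 9.5625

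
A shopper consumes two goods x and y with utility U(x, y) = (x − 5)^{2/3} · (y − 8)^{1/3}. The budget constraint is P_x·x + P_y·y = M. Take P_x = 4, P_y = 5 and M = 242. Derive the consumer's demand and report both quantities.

This is Cobb-Douglas in (x−5, y−8): tangency gives 2/3·P_y·(y−8) = 1/3·P_x·(x−5).
Substituting into the budget: x* = 5 + 2/3·(M − 5·P_x − 8·P_y)/P_x, and y* = 8 + 1/3·(…)/P_y.
Discretionary income = 242 − 5·4 − 8·5 = 182; x* = 5 + 2/3·182/4 = 35.3333; y* = 8 + 1/3·182/5 = 20.1333.

x* = 35.3333, y* = 20.1333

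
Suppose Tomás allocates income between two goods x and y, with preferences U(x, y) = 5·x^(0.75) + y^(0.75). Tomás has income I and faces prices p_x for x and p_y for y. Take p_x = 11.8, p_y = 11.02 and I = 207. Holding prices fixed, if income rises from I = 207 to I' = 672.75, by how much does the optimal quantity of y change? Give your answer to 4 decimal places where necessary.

MU_x ∝ 5·x^(-0.25), MU_y ∝ y^(-0.25), so MRS = 5·(y/x)^(0.25) = p_x/p_y.
Hence y/x = ((1/5)·p_x/p_y)^(1/(0.25)), i.e. raised to the 4 power.
Substitute y = (y/x)·x into the budget: x* = I/(p_x + p_y·(y/x)).
Numerically y/x = 0.002103, so x* = 207/(11.8 + 11.02·0.002103) = 17.508 and y* = 0.002103·17.508 = 0.0368.
At I' = 672.75: y* = 0.1197. Change: 0.1197 − 0.0368 = 0.0829.

Δy* = 0.0829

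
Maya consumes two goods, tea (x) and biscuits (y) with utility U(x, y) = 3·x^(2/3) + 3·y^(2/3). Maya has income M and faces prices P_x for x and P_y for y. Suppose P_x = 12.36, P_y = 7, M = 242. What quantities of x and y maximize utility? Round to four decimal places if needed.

From the CES first-order condition, (y/x)^(1/3) = P_x/P_y.
Hence y/x = (P_x/P_y)^(1/(1/3)), i.e. raised to the 3 power.
With the ratio pinned down, the budget gives x* = M/(P_x + P_y·(y/x)) and y* = (y/x)·x*.
Numerically y/x = 5.50505, so x* = 242/(12.36 + 7·5.50505) = 4.7549 and y* = 5.50505·4.7549 = 26.1757.

x* = 4.7549, y* = 26.1757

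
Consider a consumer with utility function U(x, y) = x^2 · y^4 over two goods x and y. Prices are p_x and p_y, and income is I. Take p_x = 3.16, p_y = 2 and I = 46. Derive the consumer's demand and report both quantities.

x* = 4.8523, y* = 15.3333

MU_x/MU_y = (2·y)/(4·x); tangency sets this equal to p_x/p_y.
So 2·p_y·y = 4·p_x·x; combined with the budget, a share 1/3 of income goes to x.
Demand: x*(p_x,p_y,I) = 1/3·I/p_x and y* = 2/3·I/p_y.
At p_x=3.16, p_y=2, I=46: x* = 1/3·46/3.16 = 4.8523, y* = 15.3333.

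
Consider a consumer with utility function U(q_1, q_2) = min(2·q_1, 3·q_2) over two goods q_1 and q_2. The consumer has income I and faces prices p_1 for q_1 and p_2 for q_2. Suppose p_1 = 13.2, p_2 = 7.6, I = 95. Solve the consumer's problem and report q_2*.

With perfect complements, no substitution: consume in ratio q_1:q_2 = 3:2.
Budget: p_1·q_1 + p_2·(2/3)·q_1 = I, so (3·p_1 + 2·p_2)·q_1 = 3·I.
Demand: q_1*(p_1,p_2,I) = 3·I/(3·p_1 + 2·p_2), q_2* = 2·I/(3·p_1 + 2·p_2).
Here 3·13.2 + 2·7.6 = 54.8, giving q_2* = 3.4672.

q_2* = 3.4672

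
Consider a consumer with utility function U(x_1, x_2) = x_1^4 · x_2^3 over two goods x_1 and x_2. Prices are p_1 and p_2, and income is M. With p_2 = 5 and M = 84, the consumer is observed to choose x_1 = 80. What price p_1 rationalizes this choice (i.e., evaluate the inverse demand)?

p_1 = 0.6

The MRS is (4/3)·x_2/x_1. Set MRS = p_1/p_2.
Rearranging, p_2·x_2 = (3/4)·p_1·x_1. Substituting into the budget gives p_1·x_1·(1 + (3/4)) = M.
Demand: x_1*(p_1,p_2,M) = 4/7·M/p_1 and x_2* = 3/7·M/p_2.
Set x_1* = 80 in the demand function and solve for p_1: p_1 = 0.6.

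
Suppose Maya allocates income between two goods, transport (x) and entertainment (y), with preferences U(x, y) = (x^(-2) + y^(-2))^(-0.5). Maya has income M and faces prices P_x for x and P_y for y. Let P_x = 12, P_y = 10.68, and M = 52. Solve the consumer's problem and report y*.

y* = 2.3399

Substitute y = (y/x)·x into the budget: x* = M/(P_x + P_y·(y/x)).
Numerically y/x = 1.039609, so x* = 52/(12 + 10.68·1.039609) = 2.2508 and y* = 1.039609·2.2508 = 2.3399.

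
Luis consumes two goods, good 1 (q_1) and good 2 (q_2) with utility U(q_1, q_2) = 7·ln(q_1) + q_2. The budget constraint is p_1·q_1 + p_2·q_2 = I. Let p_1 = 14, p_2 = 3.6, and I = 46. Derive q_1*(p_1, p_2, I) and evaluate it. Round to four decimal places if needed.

q_1* = 1.8

Set MRS = p_1/p_2: (7/q_1)/1 = p_1/p_2.
So q_1*(p_1,p_2) = 7·p_2/p_1, independent of income; and q_2* = (I − 7·p_2)/p_2.
At the given prices: q_1* = 7·3.6/14 = 1.8.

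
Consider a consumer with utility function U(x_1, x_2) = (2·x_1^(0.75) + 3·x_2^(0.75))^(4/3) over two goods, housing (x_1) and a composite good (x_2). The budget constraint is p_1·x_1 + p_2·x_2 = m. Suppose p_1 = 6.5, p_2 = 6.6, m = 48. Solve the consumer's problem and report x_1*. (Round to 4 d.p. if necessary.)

From the CES first-order condition, (2/3)·(x_2/x_1)^(0.25) = p_1/p_2.
Hence x_2/x_1 = ((3/2)·p_1/p_2)^(1/(0.25)), i.e. raised to the 4 power.
Substitute x_2 = (x_2/x_1)·x_1 into the budget: x_1* = m/(p_1 + p_2·(x_2/x_1)).
Numerically x_2/x_1 = 4.762585, so x_1* = 48/(6.5 + 6.6·4.762585) = 1.2654.

x_1* = 1.2654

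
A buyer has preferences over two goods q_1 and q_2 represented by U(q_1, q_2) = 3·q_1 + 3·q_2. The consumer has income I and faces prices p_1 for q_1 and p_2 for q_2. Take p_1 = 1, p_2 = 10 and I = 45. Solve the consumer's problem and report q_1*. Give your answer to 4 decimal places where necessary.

q_1* = 45

Numerically: q_1* = 45, q_2* = 0.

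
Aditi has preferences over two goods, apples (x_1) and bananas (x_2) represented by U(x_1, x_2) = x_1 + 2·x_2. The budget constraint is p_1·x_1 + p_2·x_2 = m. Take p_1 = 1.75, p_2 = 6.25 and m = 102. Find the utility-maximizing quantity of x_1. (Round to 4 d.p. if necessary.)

Linear utility — the consumer picks whichever good has higher MU/price: 1/1.75 = 0.5714 vs 2/6.25 = 0.32.
x_1 gives more utility per dollar, so spend all income on x_1: x_1* = m/p_1, x_2* = 0.
Numerically: x_1* = 58.2857, x_2* = 0.

x_1* = 58.2857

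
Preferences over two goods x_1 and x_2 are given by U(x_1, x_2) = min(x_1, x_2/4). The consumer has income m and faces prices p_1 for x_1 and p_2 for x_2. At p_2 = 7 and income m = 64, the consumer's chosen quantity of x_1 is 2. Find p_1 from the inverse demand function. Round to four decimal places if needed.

Leontief preferences: the optimum is at the kink where x_1/1 = x_2/4, i.e. x_2 = 4·x_1.
Budget: p_1·x_1 + p_2·4·x_1 = m, so (p_1 + 4·p_2)·x_1 = m.
Demand: x_1*(p_1,p_2,m) = m/(p_1 + 4·p_2), x_2* = 4·m/(p_1 + 4·p_2).
Set x_1* = 2 in the demand function and solve for p_1: p_1 = 4.

p_1 = 4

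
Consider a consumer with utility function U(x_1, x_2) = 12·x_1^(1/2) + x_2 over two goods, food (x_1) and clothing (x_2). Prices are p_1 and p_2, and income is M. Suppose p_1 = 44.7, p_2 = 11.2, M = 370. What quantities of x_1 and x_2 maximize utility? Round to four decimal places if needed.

Plugging in: x_1* = (6·11.2/44.7)² = 2.2601, x_2* = 24.0156.

x_1* = 2.2601, x_2* = 24.0156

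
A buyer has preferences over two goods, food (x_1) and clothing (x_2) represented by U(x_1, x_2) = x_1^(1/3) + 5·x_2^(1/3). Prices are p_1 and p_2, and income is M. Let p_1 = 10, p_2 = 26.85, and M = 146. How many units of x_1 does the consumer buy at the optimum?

x_1* = 1.8663

From the CES first-order condition, (1/5)·(x_2/x_1)^(2/3) = p_1/p_2.
Solve for the ratio: x_2/x_1 = [5·p_1/p_2]^(1.5).
Substitute x_2 = (x_2/x_1)·x_1 into the budget: x_1* = M/(p_1 + p_2·(x_2/x_1)).
Numerically x_2/x_1 = 2.541198, so x_1* = 146/(10 + 26.85·2.541198) = 1.8663.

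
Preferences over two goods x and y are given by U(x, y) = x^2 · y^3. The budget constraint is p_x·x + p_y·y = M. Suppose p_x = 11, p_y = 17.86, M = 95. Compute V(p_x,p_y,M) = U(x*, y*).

V = 387.9377

The MRS is (2/3)·y/x. Set MRS = p_x/p_y.
Rearranging, p_y·y = (3/2)·p_x·x. Substituting into the budget gives p_x·x·(1 + (3/2)) = M.
Demand: x*(p_x,p_y,M) = 0.4·M/p_x and y* = 0.6·M/p_y.
At p_x=11, p_y=17.86, M=95: x* = 0.4·95/11 = 3.4545, y* = 3.1915.
Utility at the optimum: U(3.4545, 3.1915) = 387.9377.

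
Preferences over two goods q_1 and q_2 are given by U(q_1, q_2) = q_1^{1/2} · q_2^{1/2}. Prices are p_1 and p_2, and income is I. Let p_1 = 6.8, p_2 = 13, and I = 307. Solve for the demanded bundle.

The MRS is q_2/q_1. Set MRS = p_1/p_2.
So 0.5·p_2·q_2 = 0.5·p_1·q_1; combined with the budget, a share 0.5 of income goes to q_1.
Demand: q_1*(p_1,p_2,I) = 0.5·I/p_1 and q_2* = 0.5·I/p_2.
At p_1=6.8, p_2=13, I=307: q_1* = 0.5·307/6.8 = 22.5735, q_2* = 11.8077.

q_1* = 22.5735, q_2* = 11.8077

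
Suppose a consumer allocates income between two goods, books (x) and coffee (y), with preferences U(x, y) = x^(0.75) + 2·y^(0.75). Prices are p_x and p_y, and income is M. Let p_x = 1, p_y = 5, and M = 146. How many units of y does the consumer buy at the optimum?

MU_x ∝ x^(-0.25), MU_y ∝ 2·y^(-0.25), so MRS = (1/2)·(y/x)^(0.25) = p_x/p_y.
Hence y/x = (2·p_x/p_y)^(1/(0.25)), i.e. raised to the 4 power.
With the ratio pinned down, the budget gives x* = M/(p_x + p_y·(y/x)) and y* = (y/x)·x*.
Numerically y/x = 0.0256, so x* = 146/(1 + 5·0.0256) = 129.4326 and y* = 0.0256·129.4326 = 3.3135.

y* = 3.3135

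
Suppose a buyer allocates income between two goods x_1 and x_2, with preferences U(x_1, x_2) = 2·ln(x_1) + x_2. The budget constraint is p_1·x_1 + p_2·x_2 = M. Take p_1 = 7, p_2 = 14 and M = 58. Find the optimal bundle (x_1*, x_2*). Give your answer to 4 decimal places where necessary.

x_1* = 4, x_2* = 2.1429

MU_x_1 = 2/x_1, MU_x_2 = 1. Tangency: 2/x_1 = p_1/p_2.
So x_1*(p_1,p_2) = 2·p_2/p_1, independent of income; and x_2* = (M − 2·p_2)/p_2.
At the given prices: x_1* = 2·14/7 = 4, and x_2* = 2.1429.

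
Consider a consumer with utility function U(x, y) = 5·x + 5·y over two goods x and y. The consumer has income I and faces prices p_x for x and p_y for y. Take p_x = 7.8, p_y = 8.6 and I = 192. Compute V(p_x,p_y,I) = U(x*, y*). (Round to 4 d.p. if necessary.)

Linear utility — the consumer picks whichever good has higher MU/price: 5/7.8 = 0.641 vs 5/8.6 = 0.5814.
x gives more utility per dollar, so spend all income on x: x* = I/p_x, y* = 0.
Numerically: x* = 24.6154, y* = 0.
Utility at the optimum: U(24.6154, 0) = 123.0769.

V = 123.0769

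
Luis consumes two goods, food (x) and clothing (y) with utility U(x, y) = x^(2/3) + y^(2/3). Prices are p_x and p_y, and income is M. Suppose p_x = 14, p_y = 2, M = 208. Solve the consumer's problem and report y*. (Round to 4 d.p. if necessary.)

y* = 101.92

MRS = MU_x/MU_y = (y/x)^(1/3). Set equal to p_x/p_y.
Hence y/x = (p_x/p_y)^(1/(1/3)), i.e. raised to the 3 power.
Substitute y = (y/x)·x into the budget: x* = M/(p_x + p_y·(y/x)).
Numerically y/x = 343, so x* = 208/(14 + 2·343) = 0.2971 and y* = 343·0.2971 = 101.92.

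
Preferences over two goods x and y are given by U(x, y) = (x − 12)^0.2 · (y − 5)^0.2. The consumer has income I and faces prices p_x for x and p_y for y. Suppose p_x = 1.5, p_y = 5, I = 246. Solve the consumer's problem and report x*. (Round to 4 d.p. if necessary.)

x* = 79.6667

Let x' = x−12, y' = y−5. MRS = y'/x' = p_x/p_y.
Substituting into the budget: x* = 12 + 0.5·(I − 12·p_x − 5·p_y)/p_x, and y* = 5 + 0.5·(…)/p_y.
Discretionary income = 246 − 12·1.5 − 5·5 = 203; x* = 12 + 0.5·203/1.5 = 79.6667.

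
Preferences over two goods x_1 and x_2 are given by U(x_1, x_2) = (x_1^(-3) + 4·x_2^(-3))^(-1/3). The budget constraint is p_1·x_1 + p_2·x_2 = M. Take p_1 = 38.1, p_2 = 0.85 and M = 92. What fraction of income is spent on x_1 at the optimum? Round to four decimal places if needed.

MRS = MU_x_1/MU_x_2 = (1/4)·(x_2/x_1)^(4). Set equal to p_1/p_2.
Solve for the ratio: x_2/x_1 = [4·p_1/p_2]^(0.25).
Substitute x_2 = (x_2/x_1)·x_1 into the budget: x_1* = M/(p_1 + p_2·(x_2/x_1)).
Numerically x_2/x_1 = 3.659245, so x_1* = 92/(38.1 + 0.85·3.659245) = 2.2324 and x_2* = 3.659245·2.2324 = 8.1691.
Expenditure on x_1: 38.1·2.2324 = 85.0563; share = 0.9245.

share on x_1 = 0.9245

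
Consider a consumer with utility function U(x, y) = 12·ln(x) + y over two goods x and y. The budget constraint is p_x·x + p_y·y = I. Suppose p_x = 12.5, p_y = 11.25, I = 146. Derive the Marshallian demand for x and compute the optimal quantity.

x* = 10.8

MU_x = 12/x, MU_y = 1. Tangency: 12/x = p_x/p_y.
So x*(p_x,p_y) = 12·p_y/p_x, independent of income; and y* = (I − 12·p_y)/p_y.
At the given prices: x* = 12·11.25/12.5 = 10.8.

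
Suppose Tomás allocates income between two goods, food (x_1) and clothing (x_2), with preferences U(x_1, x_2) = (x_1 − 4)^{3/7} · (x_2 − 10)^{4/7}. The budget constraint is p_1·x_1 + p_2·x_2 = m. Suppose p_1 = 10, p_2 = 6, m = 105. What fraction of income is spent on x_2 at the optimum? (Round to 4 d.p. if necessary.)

share on x_2 = 0.5986

Discretionary income = 105 − 4·10 − 10·6 = 5; x_1* = 4 + 3/7·5/10 = 4.2143; x_2* = 10 + 4/7·5/6 = 10.4762.
Expenditure on x_2: 6·10.4762 = 62.8571; share = 0.5986.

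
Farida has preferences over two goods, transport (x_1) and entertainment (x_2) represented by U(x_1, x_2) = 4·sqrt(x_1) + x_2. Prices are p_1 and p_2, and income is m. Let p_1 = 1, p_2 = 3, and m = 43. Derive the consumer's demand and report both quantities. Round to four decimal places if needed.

MU_x_1 = 2/√x_1, MU_x_2 = 1. Tangency: 2/√x_1 = p_1/p_2.
Solve: √x_1 = 2·p_2/p_1, so x_1*(p_1,p_2) = (2·p_2/p_1)², and x_2* = (m − p_1·x_1*)/p_2.
Plugging in: x_1* = (2·3/1)² = 36, x_2* = 2.3333.

x_1* = 36, x_2* = 2.3333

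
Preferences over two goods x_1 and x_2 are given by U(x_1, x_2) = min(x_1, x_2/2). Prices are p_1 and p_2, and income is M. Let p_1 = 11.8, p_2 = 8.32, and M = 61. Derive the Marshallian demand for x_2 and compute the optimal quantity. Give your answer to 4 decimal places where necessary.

x_2* = 4.2897

Here 11.8 + 2·8.32 = 28.44, giving x_2* = 4.2897.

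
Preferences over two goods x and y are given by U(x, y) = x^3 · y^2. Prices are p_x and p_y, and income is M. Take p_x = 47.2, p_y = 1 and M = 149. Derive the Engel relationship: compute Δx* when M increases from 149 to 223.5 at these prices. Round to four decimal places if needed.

Δx* = 0.947

MU_x/MU_y = (3·y)/(2·x); tangency sets this equal to p_x/p_y.
Rearranging, p_y·y = (2/3)·p_x·x. Substituting into the budget gives p_x·x·(1 + (2/3)) = M.
Demand: x*(p_x,p_y,M) = 0.6·M/p_x and y* = 0.4·M/p_y.
At p_x=47.2, p_y=1, M=149: x* = 0.6·149/47.2 = 1.8941.
At M' = 223.5: x* = 2.8411. Change: 2.8411 − 1.8941 = 0.947.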